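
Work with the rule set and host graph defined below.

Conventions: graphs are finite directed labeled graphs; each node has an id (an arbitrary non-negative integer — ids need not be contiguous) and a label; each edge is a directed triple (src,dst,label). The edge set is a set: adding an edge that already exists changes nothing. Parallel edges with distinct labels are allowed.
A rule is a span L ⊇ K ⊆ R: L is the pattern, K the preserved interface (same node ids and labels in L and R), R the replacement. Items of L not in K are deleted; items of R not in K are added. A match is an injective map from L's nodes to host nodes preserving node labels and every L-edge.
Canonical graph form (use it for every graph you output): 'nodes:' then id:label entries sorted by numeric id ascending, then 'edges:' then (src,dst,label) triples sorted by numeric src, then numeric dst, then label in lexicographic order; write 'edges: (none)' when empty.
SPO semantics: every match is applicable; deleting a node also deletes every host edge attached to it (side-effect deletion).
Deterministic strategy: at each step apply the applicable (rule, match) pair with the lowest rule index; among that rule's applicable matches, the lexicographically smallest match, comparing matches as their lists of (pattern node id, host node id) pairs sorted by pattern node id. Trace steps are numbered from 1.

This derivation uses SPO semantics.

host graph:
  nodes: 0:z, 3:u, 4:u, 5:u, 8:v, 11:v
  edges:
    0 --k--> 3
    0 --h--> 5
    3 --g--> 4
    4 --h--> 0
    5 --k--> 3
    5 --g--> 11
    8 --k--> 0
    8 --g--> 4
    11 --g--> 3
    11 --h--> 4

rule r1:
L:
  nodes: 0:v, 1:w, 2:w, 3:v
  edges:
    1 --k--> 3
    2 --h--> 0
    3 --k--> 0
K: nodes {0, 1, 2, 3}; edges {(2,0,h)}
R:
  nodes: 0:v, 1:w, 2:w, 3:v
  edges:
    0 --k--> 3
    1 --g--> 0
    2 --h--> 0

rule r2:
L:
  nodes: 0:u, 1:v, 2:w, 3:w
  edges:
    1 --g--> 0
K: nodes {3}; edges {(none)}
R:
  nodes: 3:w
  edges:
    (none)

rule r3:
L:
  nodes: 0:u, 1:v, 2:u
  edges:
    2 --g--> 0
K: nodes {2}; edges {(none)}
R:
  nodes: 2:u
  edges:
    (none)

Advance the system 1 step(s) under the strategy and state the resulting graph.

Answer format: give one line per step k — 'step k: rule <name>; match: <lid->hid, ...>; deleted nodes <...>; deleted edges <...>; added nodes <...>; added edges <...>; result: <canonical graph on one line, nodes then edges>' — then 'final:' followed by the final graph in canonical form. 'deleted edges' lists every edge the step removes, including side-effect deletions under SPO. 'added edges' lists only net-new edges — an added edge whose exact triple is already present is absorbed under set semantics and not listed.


step 1: rule r3; match: 0->4, 1->8, 2->3; deleted nodes 4, 8; deleted edges (3,4,g); (4,0,h); (8,0,k); (8,4,g); (11,4,h); added nodes (none); added edges (none); result: nodes: 0:z, 3:u, 5:u, 11:v edges: (0,3,k); (0,5,h); (5,3,k); (5,11,g); (11,3,g)
final:
nodes: 0:z, 3:u, 5:u, 11:v
edges: (0,3,k); (0,5,h); (5,3,k); (5,11,g); (11,3,g)


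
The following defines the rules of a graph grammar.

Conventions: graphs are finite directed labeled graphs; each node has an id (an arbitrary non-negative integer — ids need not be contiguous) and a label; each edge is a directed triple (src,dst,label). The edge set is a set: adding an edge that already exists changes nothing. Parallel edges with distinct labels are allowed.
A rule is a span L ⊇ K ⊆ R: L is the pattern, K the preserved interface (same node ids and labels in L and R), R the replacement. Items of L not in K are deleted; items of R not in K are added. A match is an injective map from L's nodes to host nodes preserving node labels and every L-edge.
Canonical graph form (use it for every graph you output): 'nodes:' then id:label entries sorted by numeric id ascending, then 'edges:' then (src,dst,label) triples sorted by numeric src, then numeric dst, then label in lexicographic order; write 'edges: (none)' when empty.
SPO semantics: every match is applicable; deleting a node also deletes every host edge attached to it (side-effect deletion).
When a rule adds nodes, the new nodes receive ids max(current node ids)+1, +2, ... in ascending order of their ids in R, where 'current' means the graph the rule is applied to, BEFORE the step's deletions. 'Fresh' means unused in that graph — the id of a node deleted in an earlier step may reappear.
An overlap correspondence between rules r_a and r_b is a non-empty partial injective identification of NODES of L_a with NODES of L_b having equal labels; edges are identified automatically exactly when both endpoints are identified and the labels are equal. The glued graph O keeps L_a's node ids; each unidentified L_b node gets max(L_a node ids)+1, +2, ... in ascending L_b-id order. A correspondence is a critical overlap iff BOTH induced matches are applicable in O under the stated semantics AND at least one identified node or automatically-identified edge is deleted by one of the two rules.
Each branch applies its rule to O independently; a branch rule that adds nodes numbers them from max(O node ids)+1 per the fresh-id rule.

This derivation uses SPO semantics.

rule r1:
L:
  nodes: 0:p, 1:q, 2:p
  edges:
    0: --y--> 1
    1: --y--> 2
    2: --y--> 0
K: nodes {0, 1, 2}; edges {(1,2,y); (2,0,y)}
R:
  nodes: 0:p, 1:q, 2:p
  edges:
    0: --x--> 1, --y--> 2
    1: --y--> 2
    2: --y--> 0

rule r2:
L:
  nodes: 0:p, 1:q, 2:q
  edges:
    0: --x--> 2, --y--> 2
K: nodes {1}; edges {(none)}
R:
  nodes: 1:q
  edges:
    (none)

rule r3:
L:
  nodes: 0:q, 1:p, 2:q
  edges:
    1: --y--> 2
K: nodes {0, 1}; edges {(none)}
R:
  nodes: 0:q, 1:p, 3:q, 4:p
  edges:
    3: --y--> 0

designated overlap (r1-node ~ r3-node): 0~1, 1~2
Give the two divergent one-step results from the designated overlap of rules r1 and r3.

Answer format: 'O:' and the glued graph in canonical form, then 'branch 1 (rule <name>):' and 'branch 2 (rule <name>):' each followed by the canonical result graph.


O:
nodes: 0:p, 1:q, 2:p, 3:q
edges: (0,1,y); (1,2,y); (2,0,y)
branch 1 (rule r1):
nodes: 0:p, 1:q, 2:p, 3:q
edges: (0,1,x); (0,2,y); (1,2,y); (2,0,y)
branch 2 (rule r3):
nodes: 0:p, 2:p, 3:q, 4:q, 5:p
edges: (2,0,y); (4,3,y)


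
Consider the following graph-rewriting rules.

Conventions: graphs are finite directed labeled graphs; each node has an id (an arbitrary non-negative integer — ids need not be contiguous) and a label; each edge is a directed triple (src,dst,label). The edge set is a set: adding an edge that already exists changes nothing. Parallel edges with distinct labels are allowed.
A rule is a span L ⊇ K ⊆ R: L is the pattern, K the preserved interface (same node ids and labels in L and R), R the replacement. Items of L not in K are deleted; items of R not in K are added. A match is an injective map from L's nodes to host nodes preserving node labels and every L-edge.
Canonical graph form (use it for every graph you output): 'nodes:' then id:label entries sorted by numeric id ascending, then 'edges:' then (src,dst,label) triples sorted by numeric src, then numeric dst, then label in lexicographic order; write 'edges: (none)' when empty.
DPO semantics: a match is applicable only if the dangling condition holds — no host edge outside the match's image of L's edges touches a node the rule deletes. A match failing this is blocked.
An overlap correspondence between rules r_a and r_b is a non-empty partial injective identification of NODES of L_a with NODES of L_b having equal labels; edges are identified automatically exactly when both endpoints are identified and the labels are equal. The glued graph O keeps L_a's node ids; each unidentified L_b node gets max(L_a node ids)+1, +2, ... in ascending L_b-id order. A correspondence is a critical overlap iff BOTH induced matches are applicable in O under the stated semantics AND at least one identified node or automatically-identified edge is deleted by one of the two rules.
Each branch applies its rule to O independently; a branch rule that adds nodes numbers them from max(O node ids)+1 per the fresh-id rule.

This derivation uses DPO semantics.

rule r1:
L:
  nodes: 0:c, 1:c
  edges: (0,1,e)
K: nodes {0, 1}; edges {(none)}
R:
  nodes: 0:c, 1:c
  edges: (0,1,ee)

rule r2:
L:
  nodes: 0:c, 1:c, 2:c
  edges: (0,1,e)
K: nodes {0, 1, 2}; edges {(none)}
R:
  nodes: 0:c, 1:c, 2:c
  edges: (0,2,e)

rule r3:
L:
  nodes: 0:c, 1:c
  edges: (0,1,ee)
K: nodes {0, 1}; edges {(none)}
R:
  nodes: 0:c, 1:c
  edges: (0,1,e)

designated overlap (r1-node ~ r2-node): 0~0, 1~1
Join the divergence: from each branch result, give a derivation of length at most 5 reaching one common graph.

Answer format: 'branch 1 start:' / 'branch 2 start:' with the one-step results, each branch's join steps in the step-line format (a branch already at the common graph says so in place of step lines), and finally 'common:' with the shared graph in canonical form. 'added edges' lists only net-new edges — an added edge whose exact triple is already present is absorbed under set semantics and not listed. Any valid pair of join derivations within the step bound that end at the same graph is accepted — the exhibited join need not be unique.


branch 1 start:
nodes: 0:c, 1:c, 2:c
edges: (0,1,ee)
branch 2 start:
nodes: 0:c, 1:c, 2:c
edges: (0,2,e)
branch 1 step 1: rule r3; match: 0->0, 1->1; deleted nodes (none); deleted edges (0,1,ee); added nodes (none); added edges (0,1,e); result: nodes: 0:c, 1:c, 2:c edges: (0,1,e)
branch 2 step 1: rule r2; match: 0->0, 1->2, 2->1; deleted nodes (none); deleted edges (0,2,e); added nodes (none); added edges (0,1,e); result: nodes: 0:c, 1:c, 2:c edges: (0,1,e)
common:
nodes: 0:c, 1:c, 2:c
edges: (0,1,e)


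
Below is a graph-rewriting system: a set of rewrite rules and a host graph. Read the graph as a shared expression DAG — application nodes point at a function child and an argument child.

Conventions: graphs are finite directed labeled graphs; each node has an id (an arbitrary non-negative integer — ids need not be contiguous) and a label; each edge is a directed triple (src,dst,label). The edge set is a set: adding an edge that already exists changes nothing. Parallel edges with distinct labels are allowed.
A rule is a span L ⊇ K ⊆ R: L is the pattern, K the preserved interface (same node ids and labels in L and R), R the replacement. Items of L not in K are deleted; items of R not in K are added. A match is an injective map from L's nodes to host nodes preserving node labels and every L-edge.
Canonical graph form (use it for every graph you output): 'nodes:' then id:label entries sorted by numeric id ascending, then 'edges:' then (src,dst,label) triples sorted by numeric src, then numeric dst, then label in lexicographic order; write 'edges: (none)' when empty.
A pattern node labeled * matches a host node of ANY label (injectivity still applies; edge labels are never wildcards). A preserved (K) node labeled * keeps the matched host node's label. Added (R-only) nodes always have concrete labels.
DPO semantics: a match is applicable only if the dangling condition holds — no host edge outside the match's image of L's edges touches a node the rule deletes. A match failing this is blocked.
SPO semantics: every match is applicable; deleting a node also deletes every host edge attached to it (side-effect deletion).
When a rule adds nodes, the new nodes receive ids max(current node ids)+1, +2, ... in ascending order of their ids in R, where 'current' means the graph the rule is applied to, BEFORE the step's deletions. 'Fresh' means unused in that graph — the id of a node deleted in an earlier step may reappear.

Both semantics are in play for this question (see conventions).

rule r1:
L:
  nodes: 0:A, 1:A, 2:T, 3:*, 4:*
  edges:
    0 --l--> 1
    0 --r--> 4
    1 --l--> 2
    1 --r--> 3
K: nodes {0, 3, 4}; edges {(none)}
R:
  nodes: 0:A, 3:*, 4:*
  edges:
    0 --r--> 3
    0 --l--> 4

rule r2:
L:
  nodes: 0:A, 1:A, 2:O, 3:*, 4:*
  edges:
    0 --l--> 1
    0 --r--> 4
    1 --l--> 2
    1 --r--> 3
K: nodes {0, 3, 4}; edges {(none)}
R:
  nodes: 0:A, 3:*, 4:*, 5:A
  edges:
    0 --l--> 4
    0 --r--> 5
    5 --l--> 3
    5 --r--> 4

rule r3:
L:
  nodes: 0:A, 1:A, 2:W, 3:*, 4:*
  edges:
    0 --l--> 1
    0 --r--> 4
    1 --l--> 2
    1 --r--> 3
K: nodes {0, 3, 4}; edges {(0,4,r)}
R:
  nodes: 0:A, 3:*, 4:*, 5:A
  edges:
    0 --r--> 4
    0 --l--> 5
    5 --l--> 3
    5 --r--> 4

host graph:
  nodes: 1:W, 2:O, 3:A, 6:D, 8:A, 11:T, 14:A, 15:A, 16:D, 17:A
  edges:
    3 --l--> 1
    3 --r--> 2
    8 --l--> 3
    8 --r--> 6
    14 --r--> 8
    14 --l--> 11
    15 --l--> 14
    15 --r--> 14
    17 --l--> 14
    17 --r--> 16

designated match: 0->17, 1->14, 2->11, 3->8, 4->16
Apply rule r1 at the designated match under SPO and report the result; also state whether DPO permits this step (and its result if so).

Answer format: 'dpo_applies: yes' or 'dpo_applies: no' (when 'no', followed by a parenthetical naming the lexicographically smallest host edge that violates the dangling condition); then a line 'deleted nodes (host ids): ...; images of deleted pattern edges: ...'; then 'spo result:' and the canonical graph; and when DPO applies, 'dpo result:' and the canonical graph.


dpo_applies: no
(the rule deletes node 14, which keeps host edge (15,14,l) outside the match image — the dangling condition fails, DPO blocks; SPO proceeds and side-deletes such edges)
deleted nodes (host ids): 11, 14; images of deleted pattern edges: (14,8,r); (14,11,l); (17,14,l); (17,16,r)
spo result:
nodes: 1:W, 2:O, 3:A, 6:D, 8:A, 15:A, 16:D, 17:A
edges: (3,1,l); (3,2,r); (8,3,l); (8,6,r); (17,8,r); (17,16,l)


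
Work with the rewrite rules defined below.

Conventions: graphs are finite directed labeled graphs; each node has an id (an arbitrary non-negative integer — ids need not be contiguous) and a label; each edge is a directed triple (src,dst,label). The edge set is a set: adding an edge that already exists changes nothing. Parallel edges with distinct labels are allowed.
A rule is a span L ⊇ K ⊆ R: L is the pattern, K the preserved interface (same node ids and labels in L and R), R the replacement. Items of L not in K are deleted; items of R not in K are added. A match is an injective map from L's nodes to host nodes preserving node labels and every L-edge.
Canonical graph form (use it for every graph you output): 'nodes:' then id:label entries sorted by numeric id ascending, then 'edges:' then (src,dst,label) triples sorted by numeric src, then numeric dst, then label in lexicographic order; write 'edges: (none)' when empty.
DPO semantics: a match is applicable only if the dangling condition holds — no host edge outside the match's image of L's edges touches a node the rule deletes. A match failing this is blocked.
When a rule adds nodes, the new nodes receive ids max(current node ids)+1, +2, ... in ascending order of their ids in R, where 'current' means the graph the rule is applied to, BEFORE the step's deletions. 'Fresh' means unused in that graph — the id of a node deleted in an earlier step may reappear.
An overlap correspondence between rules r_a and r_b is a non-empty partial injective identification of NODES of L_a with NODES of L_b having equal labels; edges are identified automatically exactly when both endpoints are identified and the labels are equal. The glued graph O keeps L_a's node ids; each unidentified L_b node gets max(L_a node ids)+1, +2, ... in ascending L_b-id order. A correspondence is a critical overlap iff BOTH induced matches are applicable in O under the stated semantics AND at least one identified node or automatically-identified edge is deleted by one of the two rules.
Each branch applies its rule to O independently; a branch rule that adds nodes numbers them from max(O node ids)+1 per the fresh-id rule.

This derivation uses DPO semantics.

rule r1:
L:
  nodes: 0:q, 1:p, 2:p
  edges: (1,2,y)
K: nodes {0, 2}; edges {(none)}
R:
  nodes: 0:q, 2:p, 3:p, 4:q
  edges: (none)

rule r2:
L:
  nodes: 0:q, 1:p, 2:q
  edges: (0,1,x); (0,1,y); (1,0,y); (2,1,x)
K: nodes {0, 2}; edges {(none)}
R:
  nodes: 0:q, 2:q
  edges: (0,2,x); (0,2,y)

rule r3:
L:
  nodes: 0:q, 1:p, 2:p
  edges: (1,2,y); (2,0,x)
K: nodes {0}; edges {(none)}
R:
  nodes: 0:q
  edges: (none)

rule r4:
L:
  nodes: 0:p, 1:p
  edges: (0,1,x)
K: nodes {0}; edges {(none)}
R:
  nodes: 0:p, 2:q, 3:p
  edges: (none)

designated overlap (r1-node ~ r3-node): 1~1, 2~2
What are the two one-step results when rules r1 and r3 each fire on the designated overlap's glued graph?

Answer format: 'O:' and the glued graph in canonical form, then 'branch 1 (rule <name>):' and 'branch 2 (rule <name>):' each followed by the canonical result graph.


O:
nodes: 0:q, 1:p, 2:p, 3:q
edges: (1,2,y); (2,3,x)
branch 1 (rule r1):
nodes: 0:q, 2:p, 3:q, 4:p, 5:q
edges: (2,3,x)
branch 2 (rule r3):
nodes: 0:q, 3:q
edges: (none)


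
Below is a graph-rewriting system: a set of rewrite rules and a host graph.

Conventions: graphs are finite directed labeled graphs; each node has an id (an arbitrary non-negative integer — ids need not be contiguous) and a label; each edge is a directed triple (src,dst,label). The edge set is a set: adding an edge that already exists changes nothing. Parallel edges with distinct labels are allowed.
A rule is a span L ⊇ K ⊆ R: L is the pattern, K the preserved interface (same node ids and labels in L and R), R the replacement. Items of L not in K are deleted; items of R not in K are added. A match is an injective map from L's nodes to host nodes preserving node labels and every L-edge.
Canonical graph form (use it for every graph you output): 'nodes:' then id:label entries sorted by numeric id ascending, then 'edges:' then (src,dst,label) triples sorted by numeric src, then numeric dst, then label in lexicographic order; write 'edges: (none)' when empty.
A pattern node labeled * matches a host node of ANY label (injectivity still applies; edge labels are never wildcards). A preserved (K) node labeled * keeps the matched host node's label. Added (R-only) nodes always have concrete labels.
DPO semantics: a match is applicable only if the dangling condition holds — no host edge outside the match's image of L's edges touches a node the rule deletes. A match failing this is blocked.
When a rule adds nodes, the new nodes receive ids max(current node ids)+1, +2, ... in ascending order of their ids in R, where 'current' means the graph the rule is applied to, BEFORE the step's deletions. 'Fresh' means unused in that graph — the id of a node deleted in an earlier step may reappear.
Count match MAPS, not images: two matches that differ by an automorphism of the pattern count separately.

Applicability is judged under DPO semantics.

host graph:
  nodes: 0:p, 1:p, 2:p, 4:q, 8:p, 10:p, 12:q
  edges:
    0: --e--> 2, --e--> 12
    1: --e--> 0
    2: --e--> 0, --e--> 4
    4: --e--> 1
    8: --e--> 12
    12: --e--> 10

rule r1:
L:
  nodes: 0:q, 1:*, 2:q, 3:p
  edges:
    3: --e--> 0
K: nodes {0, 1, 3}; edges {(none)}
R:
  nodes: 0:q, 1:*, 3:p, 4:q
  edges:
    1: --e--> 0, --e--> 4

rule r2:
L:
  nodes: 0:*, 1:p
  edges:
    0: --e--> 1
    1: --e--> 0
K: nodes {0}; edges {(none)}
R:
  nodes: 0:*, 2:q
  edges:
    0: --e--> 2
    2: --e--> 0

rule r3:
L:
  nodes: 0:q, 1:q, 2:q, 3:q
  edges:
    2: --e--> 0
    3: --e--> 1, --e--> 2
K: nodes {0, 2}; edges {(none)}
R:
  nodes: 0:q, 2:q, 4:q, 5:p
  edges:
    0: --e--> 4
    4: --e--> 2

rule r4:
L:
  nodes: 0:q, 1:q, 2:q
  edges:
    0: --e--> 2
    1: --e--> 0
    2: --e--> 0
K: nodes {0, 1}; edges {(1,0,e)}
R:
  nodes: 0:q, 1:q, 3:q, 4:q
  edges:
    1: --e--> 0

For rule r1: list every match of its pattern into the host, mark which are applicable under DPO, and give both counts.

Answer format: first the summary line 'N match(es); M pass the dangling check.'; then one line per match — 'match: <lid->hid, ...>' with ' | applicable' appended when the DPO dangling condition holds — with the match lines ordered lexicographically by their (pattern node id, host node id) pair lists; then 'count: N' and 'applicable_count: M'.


12 match(es); 0 pass the dangling check.
match: 0->4, 1->0, 2->12, 3->2
match: 0->4, 1->1, 2->12, 3->2
match: 0->4, 1->8, 2->12, 3->2
match: 0->4, 1->10, 2->12, 3->2
match: 0->12, 1->0, 2->4, 3->8
match: 0->12, 1->1, 2->4, 3->0
match: 0->12, 1->1, 2->4, 3->8
match: 0->12, 1->2, 2->4, 3->0
match: 0->12, 1->2, 2->4, 3->8
match: 0->12, 1->8, 2->4, 3->0
match: 0->12, 1->10, 2->4, 3->0
match: 0->12, 1->10, 2->4, 3->8
count: 12
applicable_count: 0


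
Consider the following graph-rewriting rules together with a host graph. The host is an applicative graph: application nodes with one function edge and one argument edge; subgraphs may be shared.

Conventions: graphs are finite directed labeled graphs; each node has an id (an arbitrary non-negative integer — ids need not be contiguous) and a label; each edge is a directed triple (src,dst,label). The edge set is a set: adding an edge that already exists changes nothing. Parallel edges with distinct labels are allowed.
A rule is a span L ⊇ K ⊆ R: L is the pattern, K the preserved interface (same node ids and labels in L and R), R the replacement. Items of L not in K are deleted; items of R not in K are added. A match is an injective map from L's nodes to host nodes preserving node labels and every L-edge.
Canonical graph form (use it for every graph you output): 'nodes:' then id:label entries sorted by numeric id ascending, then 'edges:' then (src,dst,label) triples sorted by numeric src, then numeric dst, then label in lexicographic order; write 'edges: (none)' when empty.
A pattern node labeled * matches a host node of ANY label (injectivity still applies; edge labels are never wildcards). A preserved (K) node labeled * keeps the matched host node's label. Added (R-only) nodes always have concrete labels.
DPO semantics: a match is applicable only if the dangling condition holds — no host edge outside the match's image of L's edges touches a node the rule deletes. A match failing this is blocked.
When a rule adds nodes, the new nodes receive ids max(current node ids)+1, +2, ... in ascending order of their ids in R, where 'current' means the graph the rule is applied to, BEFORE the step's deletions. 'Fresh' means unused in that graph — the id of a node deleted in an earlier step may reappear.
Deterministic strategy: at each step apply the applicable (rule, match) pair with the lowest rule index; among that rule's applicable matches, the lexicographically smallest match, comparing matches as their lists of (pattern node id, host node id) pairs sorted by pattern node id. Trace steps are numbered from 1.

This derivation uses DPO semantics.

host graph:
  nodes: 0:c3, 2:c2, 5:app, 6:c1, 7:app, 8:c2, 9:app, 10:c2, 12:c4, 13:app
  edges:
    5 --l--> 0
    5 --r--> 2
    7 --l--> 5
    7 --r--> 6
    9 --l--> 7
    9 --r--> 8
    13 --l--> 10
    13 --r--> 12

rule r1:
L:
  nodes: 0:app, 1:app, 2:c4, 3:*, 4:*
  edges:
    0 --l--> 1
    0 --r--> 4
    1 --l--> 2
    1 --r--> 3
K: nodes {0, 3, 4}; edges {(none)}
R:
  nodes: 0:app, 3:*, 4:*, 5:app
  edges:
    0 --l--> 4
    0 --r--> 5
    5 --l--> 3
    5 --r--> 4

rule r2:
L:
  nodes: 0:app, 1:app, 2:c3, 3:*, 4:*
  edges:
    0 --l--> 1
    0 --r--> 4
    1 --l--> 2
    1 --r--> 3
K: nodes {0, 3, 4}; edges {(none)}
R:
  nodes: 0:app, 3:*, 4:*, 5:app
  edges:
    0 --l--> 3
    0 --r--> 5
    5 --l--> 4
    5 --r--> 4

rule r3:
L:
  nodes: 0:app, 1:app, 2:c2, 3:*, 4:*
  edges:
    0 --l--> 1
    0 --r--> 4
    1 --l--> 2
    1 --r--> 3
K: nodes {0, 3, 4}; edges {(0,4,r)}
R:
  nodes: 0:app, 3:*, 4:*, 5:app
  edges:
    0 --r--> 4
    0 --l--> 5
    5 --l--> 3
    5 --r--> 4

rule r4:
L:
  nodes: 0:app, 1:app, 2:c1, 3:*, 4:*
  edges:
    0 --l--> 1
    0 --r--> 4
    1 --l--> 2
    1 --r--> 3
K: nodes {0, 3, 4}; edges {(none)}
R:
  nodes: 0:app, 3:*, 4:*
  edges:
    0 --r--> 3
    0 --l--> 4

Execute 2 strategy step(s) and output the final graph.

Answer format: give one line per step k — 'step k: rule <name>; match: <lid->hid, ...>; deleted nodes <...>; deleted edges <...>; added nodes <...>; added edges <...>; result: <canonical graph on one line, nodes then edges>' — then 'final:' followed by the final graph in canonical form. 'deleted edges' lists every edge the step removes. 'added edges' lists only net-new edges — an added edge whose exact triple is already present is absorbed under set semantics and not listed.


step 1: rule r2; match: 0->7, 1->5, 2->0, 3->2, 4->6; deleted nodes 0, 5; deleted edges (5,0,l); (5,2,r); (7,5,l); (7,6,r); added nodes 14; added edges (7,2,l); (7,14,r); (14,6,l); (14,6,r); result: nodes: 2:c2, 6:c1, 7:app, 8:c2, 9:app, 10:c2, 12:c4, 13:app, 14:app edges: (7,2,l); (7,14,r); (9,7,l); (9,8,r); (13,10,l); (13,12,r); (14,6,l); (14,6,r)
step 2: rule r3; match: 0->9, 1->7, 2->2, 3->14, 4->8; deleted nodes 2, 7; deleted edges (7,2,l); (7,14,r); (9,7,l); added nodes 15; added edges (9,15,l); (15,8,r); (15,14,l); result: nodes: 6:c1, 8:c2, 9:app, 10:c2, 12:c4, 13:app, 14:app, 15:app edges: (9,8,r); (9,15,l); (13,10,l); (13,12,r); (14,6,l); (14,6,r); (15,8,r); (15,14,l)
final:
nodes: 6:c1, 8:c2, 9:app, 10:c2, 12:c4, 13:app, 14:app, 15:app
edges: (9,8,r); (9,15,l); (13,10,l); (13,12,r); (14,6,l); (14,6,r); (15,8,r); (15,14,l)


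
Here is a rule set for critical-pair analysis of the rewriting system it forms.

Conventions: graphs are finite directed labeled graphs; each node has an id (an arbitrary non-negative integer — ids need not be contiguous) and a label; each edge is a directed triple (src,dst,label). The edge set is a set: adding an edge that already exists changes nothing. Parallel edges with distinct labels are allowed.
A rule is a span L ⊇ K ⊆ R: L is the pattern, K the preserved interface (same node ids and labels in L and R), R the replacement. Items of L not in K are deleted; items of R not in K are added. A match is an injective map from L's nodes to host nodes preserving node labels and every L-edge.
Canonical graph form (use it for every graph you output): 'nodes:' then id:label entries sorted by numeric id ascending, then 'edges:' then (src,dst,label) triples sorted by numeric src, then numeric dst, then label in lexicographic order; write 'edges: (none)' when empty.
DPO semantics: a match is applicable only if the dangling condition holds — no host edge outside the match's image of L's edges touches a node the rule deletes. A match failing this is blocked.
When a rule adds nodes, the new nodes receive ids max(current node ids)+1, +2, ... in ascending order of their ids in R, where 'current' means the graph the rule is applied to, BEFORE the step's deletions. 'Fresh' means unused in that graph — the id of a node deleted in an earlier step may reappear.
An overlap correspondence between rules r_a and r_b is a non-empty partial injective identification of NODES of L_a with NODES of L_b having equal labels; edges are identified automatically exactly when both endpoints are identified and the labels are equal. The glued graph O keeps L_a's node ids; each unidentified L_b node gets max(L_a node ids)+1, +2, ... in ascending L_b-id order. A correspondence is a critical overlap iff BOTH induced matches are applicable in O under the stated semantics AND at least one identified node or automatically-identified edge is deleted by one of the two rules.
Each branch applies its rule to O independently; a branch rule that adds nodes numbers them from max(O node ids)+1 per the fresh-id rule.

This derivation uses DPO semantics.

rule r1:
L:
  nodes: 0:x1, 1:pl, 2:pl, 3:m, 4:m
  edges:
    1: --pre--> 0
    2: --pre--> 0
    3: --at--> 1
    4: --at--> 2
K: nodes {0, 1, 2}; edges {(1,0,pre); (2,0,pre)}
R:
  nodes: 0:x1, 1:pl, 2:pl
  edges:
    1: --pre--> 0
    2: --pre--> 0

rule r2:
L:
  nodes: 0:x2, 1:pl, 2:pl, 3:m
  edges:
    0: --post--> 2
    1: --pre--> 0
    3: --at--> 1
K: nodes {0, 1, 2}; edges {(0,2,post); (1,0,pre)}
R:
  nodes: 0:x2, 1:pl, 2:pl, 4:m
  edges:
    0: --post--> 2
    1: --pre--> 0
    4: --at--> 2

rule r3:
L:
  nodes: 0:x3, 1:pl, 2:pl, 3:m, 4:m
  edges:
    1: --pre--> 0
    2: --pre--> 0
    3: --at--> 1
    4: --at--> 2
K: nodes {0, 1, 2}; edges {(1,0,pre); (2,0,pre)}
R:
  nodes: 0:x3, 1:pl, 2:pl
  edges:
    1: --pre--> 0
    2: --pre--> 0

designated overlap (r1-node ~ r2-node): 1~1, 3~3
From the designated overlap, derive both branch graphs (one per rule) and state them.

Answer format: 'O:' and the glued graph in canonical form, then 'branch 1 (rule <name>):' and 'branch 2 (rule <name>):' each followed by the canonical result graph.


O:
nodes: 0:x1, 1:pl, 2:pl, 3:m, 4:m, 5:x2, 6:pl
edges: (1,0,pre); (1,5,pre); (2,0,pre); (3,1,at); (4,2,at); (5,6,post)
branch 1 (rule r1):
nodes: 0:x1, 1:pl, 2:pl, 5:x2, 6:pl
edges: (1,0,pre); (1,5,pre); (2,0,pre); (5,6,post)
branch 2 (rule r2):
nodes: 0:x1, 1:pl, 2:pl, 4:m, 5:x2, 6:pl, 7:m
edges: (1,0,pre); (1,5,pre); (2,0,pre); (4,2,at); (5,6,post); (7,6,at)


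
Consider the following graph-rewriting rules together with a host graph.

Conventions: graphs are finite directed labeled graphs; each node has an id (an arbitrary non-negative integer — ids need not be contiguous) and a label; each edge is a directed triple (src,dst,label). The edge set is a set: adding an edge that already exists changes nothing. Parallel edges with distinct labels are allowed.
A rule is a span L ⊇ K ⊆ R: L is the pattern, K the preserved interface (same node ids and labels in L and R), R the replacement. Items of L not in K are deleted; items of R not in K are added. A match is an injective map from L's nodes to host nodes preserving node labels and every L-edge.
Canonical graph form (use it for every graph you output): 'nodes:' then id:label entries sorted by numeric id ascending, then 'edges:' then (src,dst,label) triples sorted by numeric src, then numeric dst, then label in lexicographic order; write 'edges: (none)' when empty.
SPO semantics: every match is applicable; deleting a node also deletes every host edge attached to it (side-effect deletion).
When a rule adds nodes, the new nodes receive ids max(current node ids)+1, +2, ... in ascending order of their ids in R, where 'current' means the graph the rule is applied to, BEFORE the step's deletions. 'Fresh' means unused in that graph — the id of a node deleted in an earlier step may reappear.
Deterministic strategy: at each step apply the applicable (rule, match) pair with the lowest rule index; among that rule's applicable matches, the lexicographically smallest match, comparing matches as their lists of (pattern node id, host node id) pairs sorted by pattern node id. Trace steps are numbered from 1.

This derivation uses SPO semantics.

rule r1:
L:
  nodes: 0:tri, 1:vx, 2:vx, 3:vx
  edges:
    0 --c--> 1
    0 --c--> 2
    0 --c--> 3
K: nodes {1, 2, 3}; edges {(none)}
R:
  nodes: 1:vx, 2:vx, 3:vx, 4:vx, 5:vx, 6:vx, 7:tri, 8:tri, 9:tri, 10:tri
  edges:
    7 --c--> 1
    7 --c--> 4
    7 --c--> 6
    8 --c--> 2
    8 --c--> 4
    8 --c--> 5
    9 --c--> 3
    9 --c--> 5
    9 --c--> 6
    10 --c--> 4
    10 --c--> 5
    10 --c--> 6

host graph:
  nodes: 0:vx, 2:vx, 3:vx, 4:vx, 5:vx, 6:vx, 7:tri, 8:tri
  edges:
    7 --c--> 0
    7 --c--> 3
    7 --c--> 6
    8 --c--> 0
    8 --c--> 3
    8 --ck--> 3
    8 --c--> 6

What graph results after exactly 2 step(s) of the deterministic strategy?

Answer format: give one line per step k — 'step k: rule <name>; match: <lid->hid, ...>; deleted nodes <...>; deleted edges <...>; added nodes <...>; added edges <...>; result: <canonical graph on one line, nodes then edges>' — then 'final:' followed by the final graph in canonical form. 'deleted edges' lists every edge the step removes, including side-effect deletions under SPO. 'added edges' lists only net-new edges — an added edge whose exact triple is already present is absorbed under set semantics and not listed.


step 1: rule r1; match: 0->7, 1->0, 2->3, 3->6; deleted nodes 7; deleted edges (7,0,c); (7,3,c); (7,6,c); added nodes 9, 10, 11, 12, 13, 14, 15; added edges (12,0,c); (12,9,c); (12,11,c); (13,3,c); (13,9,c); (13,10,c); (14,6,c); (14,10,c); (14,11,c); (15,9,c); (15,10,c); (15,11,c); result: nodes: 0:vx, 2:vx, 3:vx, 4:vx, 5:vx, 6:vx, 8:tri, 9:vx, 10:vx, 11:vx, 12:tri, 13:tri, 14:tri, 15:tri edges: (8,0,c); (8,3,c); (8,3,ck); (8,6,c); (12,0,c); (12,9,c); (12,11,c); (13,3,c); (13,9,c); (13,10,c); (14,6,c); (14,10,c); (14,11,c); (15,9,c); (15,10,c); (15,11,c)
step 2: rule r1; match: 0->8, 1->0, 2->3, 3->6; deleted nodes 8; deleted edges (8,0,c); (8,3,c); (8,3,ck); (8,6,c); added nodes 16, 17, 18, 19, 20, 21, 22; added edges (19,0,c); (19,16,c); (19,18,c); (20,3,c); (20,16,c); (20,17,c); (21,6,c); (21,17,c); (21,18,c); (22,16,c); (22,17,c); (22,18,c); result: nodes: 0:vx, 2:vx, 3:vx, 4:vx, 5:vx, 6:vx, 9:vx, 10:vx, 11:vx, 12:tri, 13:tri, 14:tri, 15:tri, 16:vx, 17:vx, 18:vx, 19:tri, 20:tri, 21:tri, 22:tri edges: (12,0,c); (12,9,c); (12,11,c); (13,3,c); (13,9,c); (13,10,c); (14,6,c); (14,10,c); (14,11,c); (15,9,c); (15,10,c); (15,11,c); (19,0,c); (19,16,c); (19,18,c); (20,3,c); (20,16,c); (20,17,c); (21,6,c); (21,17,c); (21,18,c); (22,16,c); (22,17,c); (22,18,c)
final:
nodes: 0:vx, 2:vx, 3:vx, 4:vx, 5:vx, 6:vx, 9:vx, 10:vx, 11:vx, 12:tri, 13:tri, 14:tri, 15:tri, 16:vx, 17:vx, 18:vx, 19:tri, 20:tri, 21:tri, 22:tri
edges: (12,0,c); (12,9,c); (12,11,c); (13,3,c); (13,9,c); (13,10,c); (14,6,c); (14,10,c); (14,11,c); (15,9,c); (15,10,c); (15,11,c); (19,0,c); (19,16,c); (19,18,c); (20,3,c); (20,16,c); (20,17,c); (21,6,c); (21,17,c); (21,18,c); (22,16,c); (22,17,c); (22,18,c)


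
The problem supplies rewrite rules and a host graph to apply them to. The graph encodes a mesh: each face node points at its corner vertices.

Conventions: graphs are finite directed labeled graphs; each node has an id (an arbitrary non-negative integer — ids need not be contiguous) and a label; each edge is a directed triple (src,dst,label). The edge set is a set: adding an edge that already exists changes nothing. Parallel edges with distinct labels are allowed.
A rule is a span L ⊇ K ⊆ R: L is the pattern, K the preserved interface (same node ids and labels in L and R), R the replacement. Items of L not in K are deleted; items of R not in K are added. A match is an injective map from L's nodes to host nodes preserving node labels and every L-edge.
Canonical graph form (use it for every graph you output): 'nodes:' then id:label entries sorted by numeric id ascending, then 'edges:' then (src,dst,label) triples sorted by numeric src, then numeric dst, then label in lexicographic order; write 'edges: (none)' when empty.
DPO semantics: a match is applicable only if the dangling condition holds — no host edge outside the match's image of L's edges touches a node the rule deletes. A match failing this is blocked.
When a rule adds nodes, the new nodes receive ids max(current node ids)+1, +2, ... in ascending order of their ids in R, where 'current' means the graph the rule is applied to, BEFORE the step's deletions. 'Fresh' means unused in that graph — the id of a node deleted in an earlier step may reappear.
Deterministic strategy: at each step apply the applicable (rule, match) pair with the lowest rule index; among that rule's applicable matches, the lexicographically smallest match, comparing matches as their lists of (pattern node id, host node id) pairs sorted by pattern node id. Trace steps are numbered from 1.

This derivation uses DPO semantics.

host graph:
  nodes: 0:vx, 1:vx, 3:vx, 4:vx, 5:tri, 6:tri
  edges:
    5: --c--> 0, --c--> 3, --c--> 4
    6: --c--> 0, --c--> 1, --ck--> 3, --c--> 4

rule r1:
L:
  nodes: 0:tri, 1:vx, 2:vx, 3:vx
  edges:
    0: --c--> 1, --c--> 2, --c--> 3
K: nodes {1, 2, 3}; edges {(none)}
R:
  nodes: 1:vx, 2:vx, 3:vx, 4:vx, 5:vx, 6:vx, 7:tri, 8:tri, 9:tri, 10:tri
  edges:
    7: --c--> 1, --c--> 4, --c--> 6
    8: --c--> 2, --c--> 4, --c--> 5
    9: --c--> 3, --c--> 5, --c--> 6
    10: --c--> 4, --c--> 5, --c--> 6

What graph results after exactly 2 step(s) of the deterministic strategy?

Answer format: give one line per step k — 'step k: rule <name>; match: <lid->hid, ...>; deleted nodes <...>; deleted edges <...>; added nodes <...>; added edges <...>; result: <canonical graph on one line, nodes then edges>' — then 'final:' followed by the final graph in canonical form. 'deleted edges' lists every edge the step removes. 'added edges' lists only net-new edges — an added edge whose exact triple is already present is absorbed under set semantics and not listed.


step 1: rule r1; match: 0->5, 1->0, 2->3, 3->4; deleted nodes 5; deleted edges (5,0,c); (5,3,c); (5,4,c); added nodes 7, 8, 9, 10, 11, 12, 13; added edges (10,0,c); (10,7,c); (10,9,c); (11,3,c); (11,7,c); (11,8,c); (12,4,c); (12,8,c); (12,9,c); (13,7,c); (13,8,c); (13,9,c); result: nodes: 0:vx, 1:vx, 3:vx, 4:vx, 6:tri, 7:vx, 8:vx, 9:vx, 10:tri, 11:tri, 12:tri, 13:tri edges: (6,0,c); (6,1,c); (6,3,ck); (6,4,c); (10,0,c); (10,7,c); (10,9,c); (11,3,c); (11,7,c); (11,8,c); (12,4,c); (12,8,c); (12,9,c); (13,7,c); (13,8,c); (13,9,c)
step 2: rule r1; match: 0->10, 1->0, 2->7, 3->9; deleted nodes 10; deleted edges (10,0,c); (10,7,c); (10,9,c); added nodes 14, 15, 16, 17, 18, 19, 20; added edges (17,0,c); (17,14,c); (17,16,c); (18,7,c); (18,14,c); (18,15,c); (19,9,c); (19,15,c); (19,16,c); (20,14,c); (20,15,c); (20,16,c); result: nodes: 0:vx, 1:vx, 3:vx, 4:vx, 6:tri, 7:vx, 8:vx, 9:vx, 11:tri, 12:tri, 13:tri, 14:vx, 15:vx, 16:vx, 17:tri, 18:tri, 19:tri, 20:tri edges: (6,0,c); (6,1,c); (6,3,ck); (6,4,c); (11,3,c); (11,7,c); (11,8,c); (12,4,c); (12,8,c); (12,9,c); (13,7,c); (13,8,c); (13,9,c); (17,0,c); (17,14,c); (17,16,c); (18,7,c); (18,14,c); (18,15,c); (19,9,c); (19,15,c); (19,16,c); (20,14,c); (20,15,c); (20,16,c)
final:
nodes: 0:vx, 1:vx, 3:vx, 4:vx, 6:tri, 7:vx, 8:vx, 9:vx, 11:tri, 12:tri, 13:tri, 14:vx, 15:vx, 16:vx, 17:tri, 18:tri, 19:tri, 20:tri
edges: (6,0,c); (6,1,c); (6,3,ck); (6,4,c); (11,3,c); (11,7,c); (11,8,c); (12,4,c); (12,8,c); (12,9,c); (13,7,c); (13,8,c); (13,9,c); (17,0,c); (17,14,c); (17,16,c); (18,7,c); (18,14,c); (18,15,c); (19,9,c); (19,15,c); (19,16,c); (20,14,c); (20,15,c); (20,16,c)


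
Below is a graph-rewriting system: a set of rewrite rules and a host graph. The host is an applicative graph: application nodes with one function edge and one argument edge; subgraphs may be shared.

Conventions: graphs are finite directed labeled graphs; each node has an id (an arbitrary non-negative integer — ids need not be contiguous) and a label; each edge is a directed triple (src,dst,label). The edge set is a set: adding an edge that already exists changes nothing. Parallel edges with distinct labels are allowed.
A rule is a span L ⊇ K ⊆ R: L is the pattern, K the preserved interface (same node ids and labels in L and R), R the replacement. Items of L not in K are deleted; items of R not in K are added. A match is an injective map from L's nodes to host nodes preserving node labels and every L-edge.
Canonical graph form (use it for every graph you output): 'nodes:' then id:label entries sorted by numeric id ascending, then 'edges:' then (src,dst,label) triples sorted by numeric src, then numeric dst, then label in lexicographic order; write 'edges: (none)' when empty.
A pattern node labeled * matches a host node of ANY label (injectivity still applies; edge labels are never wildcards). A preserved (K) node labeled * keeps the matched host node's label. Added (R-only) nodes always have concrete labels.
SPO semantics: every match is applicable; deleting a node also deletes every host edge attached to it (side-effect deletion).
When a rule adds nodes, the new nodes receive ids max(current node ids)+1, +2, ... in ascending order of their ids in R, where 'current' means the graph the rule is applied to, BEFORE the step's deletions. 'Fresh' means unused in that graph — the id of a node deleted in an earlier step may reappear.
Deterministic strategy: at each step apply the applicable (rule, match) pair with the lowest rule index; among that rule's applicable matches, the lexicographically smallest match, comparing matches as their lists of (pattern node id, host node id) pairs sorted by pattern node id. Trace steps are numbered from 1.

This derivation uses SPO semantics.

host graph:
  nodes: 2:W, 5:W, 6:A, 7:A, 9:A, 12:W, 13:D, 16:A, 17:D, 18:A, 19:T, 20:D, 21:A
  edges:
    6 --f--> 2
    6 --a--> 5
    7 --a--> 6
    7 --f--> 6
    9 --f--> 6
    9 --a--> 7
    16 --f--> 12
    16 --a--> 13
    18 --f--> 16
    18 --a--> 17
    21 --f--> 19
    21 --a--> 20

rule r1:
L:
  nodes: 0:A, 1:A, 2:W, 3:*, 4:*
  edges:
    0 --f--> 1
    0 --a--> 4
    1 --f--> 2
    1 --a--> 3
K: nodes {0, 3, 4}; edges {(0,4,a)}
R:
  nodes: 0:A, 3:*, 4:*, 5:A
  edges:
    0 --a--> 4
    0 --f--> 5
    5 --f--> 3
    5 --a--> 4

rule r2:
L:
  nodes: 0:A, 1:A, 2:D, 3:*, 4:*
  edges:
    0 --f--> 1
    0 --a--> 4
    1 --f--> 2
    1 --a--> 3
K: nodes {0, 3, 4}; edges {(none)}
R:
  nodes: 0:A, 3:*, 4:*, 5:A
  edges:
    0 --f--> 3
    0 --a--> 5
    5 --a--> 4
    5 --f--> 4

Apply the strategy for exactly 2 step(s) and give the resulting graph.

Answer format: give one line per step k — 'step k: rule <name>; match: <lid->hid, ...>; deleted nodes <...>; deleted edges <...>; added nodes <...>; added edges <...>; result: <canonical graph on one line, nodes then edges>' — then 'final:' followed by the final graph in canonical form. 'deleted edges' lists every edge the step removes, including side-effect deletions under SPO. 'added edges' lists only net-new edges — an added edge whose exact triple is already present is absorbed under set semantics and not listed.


step 1: rule r1; match: 0->9, 1->6, 2->2, 3->5, 4->7; deleted nodes 2, 6; deleted edges (6,2,f); (6,5,a); (7,6,a); (7,6,f); (9,6,f); added nodes 22; added edges (9,22,f); (22,5,f); (22,7,a); result: nodes: 5:W, 7:A, 9:A, 12:W, 13:D, 16:A, 17:D, 18:A, 19:T, 20:D, 21:A, 22:A edges: (9,7,a); (9,22,f); (16,12,f); (16,13,a); (18,16,f); (18,17,a); (21,19,f); (21,20,a); (22,5,f); (22,7,a)
step 2: rule r1; match: 0->18, 1->16, 2->12, 3->13, 4->17; deleted nodes 12, 16; deleted edges (16,12,f); (16,13,a); (18,16,f); added nodes 23; added edges (18,23,f); (23,13,f); (23,17,a); result: nodes: 5:W, 7:A, 9:A, 13:D, 17:D, 18:A, 19:T, 20:D, 21:A, 22:A, 23:A edges: (9,7,a); (9,22,f); (18,17,a); (18,23,f); (21,19,f); (21,20,a); (22,5,f); (22,7,a); (23,13,f); (23,17,a)
final:
nodes: 5:W, 7:A, 9:A, 13:D, 17:D, 18:A, 19:T, 20:D, 21:A, 22:A, 23:A
edges: (9,7,a); (9,22,f); (18,17,a); (18,23,f); (21,19,f); (21,20,a); (22,5,f); (22,7,a); (23,13,f); (23,17,a)
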